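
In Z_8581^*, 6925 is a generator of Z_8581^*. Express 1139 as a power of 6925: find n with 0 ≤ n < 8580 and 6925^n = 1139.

3103

Baby-step giant-step with m = ceil(sqrt(8580)) = 93.
Baby table (6925^j mod 8581 for j=0..92):
  0:1  1:6925  2:4997  3:5633  4:7880  5:2421  6:6732  7:7108
  8:2284  9:1917  10:418  11:2853  12:3563  13:3400  14:7317  15:8001
  16:7989  17:2118  18:2221  19:3273  20:3104  21:8376  22:4821  23:5335
  24:3670  25:6409  26:1393  27:1481  28:1630  29:3735  30:1741  31:120
  32:7224  33:7551  34:6642  35:1690  36:7347  37:1226  38:3441  39:8069
  40:6934  41:7255  42:7701  43:7091  44:4693  45:2778  46:7629  47:6189
  48:5311  49:509  50:6615  51:3497  52:1143  53:3593  54:5206  55:2769
  56:5371  57:4121  58:6100  59:6818  60:1988  61:2976  62:5819  63:199
  64:5115  65:7588  66:5437  67:6378  68:1243  69:1032  70:7208  71:8304
  72:3919  73:5953  74:1401  75:5395  76:7282  77:5894  78:4714  79:2326
  80:1013  81:4348  82:7752  83:8445  84:2110  85:6888  86:6202  87:945
  88:5403  89:2615  90:2965  91:6873  92:5299
Giant step factor: 6925^(-93) ≡ 6675 (mod 8581).
Scan 1139·6675^i mod 8581 for i = 0, 1, …:
  i=0: 1139   i=1: 59   i=2: 7680   i=3: 1106
  i=4: 2890   i=5: 662   i=6: 8216   i=7: 629
  i=8: 2466   i=9: 2192     …   i=32: 5327
  i=33: 6642
Match at i=33, j=34: n = 33·93 + 34 = 3103.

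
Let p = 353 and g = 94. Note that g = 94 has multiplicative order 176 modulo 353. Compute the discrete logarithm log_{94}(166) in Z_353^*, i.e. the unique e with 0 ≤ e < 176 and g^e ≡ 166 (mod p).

168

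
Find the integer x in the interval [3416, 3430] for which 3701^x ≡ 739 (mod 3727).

3430

Compute 3701^3416 mod 3727 = 1010, then multiply by 3701 repeatedly:
  3701^3416=1010  3701^3417=3556  3701^3418=719  3701^3419=3668  3701^3420=1534
  3701^3421=1113  3701^3422=878  3701^3423=3261  3701^3424=935  3701^3425=1779
  3701^3426=2197  3701^3427=2510  3701^3428=1826  3701^3429=975  3701^3430=739
Found 739 at exponent 3430.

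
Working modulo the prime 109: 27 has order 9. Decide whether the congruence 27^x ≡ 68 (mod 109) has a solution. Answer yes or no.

68 ∈ ⟨27⟩ iff 68^9 ≡ 1 (mod 109), since |⟨27⟩| = 9.
68^9 mod 109 = 33.
Since 33 ≠ 1, 68 does not lie in the subgroup.

no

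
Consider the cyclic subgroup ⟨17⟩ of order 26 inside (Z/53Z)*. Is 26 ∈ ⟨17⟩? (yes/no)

no

26 ∈ ⟨17⟩ iff 26^26 ≡ 1 (mod 53), since |⟨17⟩| = 26.
26^26 mod 53 = 52.
Since 52 ≠ 1, 26 does not lie in the subgroup.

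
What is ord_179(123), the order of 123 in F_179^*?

The order of 123 must divide p − 1 = 178 = 2 · 89.
Divisors: 1, 2, 89, 178.
Check each in increasing order: 123^1 ≡ 123;  123^2 ≡ 93;  123^89 ≡ 178;  123^178 ≡ 1.
Smallest exponent giving 1 is 178.

178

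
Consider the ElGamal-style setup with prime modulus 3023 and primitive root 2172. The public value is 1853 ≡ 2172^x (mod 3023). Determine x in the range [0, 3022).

625

Baby-step giant-step with m = ceil(sqrt(3022)) = 55.
Baby table (2172^j mod 3023 for j=0..54):
  0:1  1:2172  2:1704  3:936  4:1536  5:1823  6:2449  7:1771
  8:1356  9:830  10:1052  11:2579  12:2992  13:2197  14:1590  15:1214
  16:752  17:924  18:2679  19:2536  20:286  21:1477  22:641  23:1672
  24:961  25:1422  26:2101  27:1665  28:872  29:1586  30:1595  31:3005
  32:203  33:2581  34:1290  35:2582  36:439  37:1263  38:1375  39:2799
  40:175  41:2225  42:1946  43:558  44:2776  45:1610  46:2332  47:1579
  48:1506  49:146  50:2720  51:898  52:621  53:554  54:134
Giant step factor: 2172^(-55) ≡ 2422 (mod 3023).
Scan 1853·2422^i mod 3023 for i = 0, 1, …:
  i=0: 1853   i=1: 1834   i=2: 1161   i=3: 552
  i=4: 778   i=5: 987   i=6: 2344   i=7: 2997
  i=8: 511   i=9: 1235   i=10: 1423   i=11: 286
Match at i=11, j=20: x = 11·55 + 20 = 625.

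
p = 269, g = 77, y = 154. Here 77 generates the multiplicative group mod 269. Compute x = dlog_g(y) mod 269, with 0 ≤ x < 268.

142

Baby-step giant-step with m = ceil(sqrt(268)) = 17.
Baby table (77^j mod 269 for j=0..16):
  0:1  1:77  2:11  3:40  4:121  5:171  6:255  7:267
  8:115  9:247  10:189  11:27  12:196  13:28  14:4  15:39
  16:44
Giant step factor: 77^(-17) ≡ 153 (mod 269).
Scan 154·153^i mod 269 for i = 0, 1, …:
  i=0: 154   i=1: 159   i=2: 117   i=3: 147
  i=4: 164   i=5: 75   i=6: 177   i=7: 181
  i=8: 255
Match at i=8, j=6: x = 8·17 + 6 = 142.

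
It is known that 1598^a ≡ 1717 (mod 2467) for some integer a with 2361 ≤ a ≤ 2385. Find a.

2368

Compute 1598^2361 mod 2467 = 2376, then multiply by 1598 repeatedly:
  1598^2361=2376  1598^2362=135  1598^2363=1101  1598^2364=427  1598^2365=1454
  1598^2366=2045  1598^2367=1602  1598^2368=1717
Found 1717 at exponent 2368.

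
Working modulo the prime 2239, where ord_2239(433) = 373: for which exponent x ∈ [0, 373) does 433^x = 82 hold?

212

Baby-step giant-step with m = ceil(sqrt(373)) = 20.
Baby table (433^j mod 2239 for j=0..19):
  0:1  1:433  2:1652  3:1075  4:2002  5:373  6:301  7:471
  8:194  9:1159  10:311  11:323  12:1041  13:714  14:180  15:1814
  16:1812  17:946  18:2120  19:2209
Giant step factor: 433^(-20) ≡ 1296 (mod 2239).
Scan 82·1296^i mod 2239 for i = 0, 1, …:
  i=0: 82   i=1: 1039   i=2: 905   i=3: 1883
  i=4: 2097   i=5: 1805   i=6: 1764   i=7: 125
  i=8: 792   i=9: 970   i=10: 1041
Match at i=10, j=12: x = 10·20 + 12 = 212.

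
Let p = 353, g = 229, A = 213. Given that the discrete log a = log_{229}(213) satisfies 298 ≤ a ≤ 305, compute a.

Compute 229^298 mod 353 = 184, then multiply by 229 repeatedly:
  229^298=184  229^299=129  229^300=242  229^301=350  229^302=19
  229^303=115  229^304=213
Found 213 at exponent 304.

304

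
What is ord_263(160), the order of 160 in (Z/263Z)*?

262

The order of 160 must divide p − 1 = 262 = 2 · 131.
Divisors: 1, 2, 131, 262.
Check each in increasing order: 160^1 ≡ 160;  160^2 ≡ 89;  160^131 ≡ 262;  160^262 ≡ 1.
Smallest exponent giving 1 is 262.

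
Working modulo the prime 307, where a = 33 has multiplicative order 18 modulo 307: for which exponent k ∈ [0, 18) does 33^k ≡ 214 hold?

Successive powers of 33 modulo 307:
  33^0=1  33^1=33  33^2=168  33^3=18  33^4=287  33^5=261
  33^6=17  33^7=254  33^8=93  33^9=306  33^10=274  33^11=139
  33^12=289  33^13=20  33^14=46  33^15=290  33^16=53  33^17=214
So 33^17 ≡ 214 (mod 307), giving k = 17.

17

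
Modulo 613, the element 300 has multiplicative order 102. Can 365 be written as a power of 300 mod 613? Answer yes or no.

365 ∈ ⟨300⟩ iff 365^102 ≡ 1 (mod 613), since |⟨300⟩| = 102.
365^102 mod 613 = 1.
Since 1 = 1, 365 lies in the subgroup.

yes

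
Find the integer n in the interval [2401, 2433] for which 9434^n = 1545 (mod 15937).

Compute 9434^2401 mod 15937 = 730, then multiply by 9434 repeatedly:
  9434^2401=730  9434^2402=2036  9434^2403=3539  9434^2404=14848  9434^2405=5739
  9434^2406=3737  9434^2407=2214  9434^2408=9406  9434^2409=14925  9434^2410=14992
  9434^2411=9590  9434^2412=13648  9434^2413=209  9434^2414=11455  9434^2415=13610
  9434^2416=8268  9434^2417=4634  9434^2418=1965  9434^2419=3079  9434^2420=10072
  9434^2421=2854  9434^2422=7043  9434^2423=2309  9434^2424=13164  9434^2425=8072
  9434^2426=4262  9434^2427=14594  9434^2428=53  9434^2429=5955  9434^2430=1545
Found 1545 at exponent 2430.

2430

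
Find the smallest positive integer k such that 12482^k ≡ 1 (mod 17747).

17746

The order of 12482 must divide p − 1 = 17746 = 2 · 19 · 467.
Divisors: 1, 2, 19, 38, 467, 934, 8873, 17746.
Check each in increasing order: 12482^1 ≡ 12482;  12482^2 ≡ 17158;  12482^19 ≡ 14266;  12482^38 ≡ 13907;  12482^467 ≡ 2370;  12482^934 ≡ 8848;  12482^8873 ≡ 17746;  12482^17746 ≡ 1.
Smallest exponent giving 1 is 17746.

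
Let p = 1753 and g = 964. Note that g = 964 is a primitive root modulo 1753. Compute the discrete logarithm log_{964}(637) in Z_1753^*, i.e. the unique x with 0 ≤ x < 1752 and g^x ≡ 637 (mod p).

1271

Baby-step giant-step with m = ceil(sqrt(1752)) = 42.
Baby table (964^j mod 1753 for j=0..41):
  0:1  1:964  2:206  3:495  4:364  5:296  6:1358  7:1374
  8:1021  9:811  10:1719  11:531  12:8  13:700  14:1648  15:454
  16:1159  17:615  18:346  19:474  20:1156  21:1229  22:1481  23:742
  24:64  25:341  26:913  27:126  28:507  29:1414  30:1015  31:286
  32:483  33:1067  34:1330  35:677  36:512  37:975  38:292  39:1008
  40:550  41:794
Giant step factor: 964^(-42) ≡ 549 (mod 1753).
Scan 637·549^i mod 1753 for i = 0, 1, …:
  i=0: 637   i=1: 866   i=2: 371   i=3: 331
  i=4: 1160   i=5: 501   i=6: 1581   i=7: 234
  i=8: 497   i=9: 1138     …   i=29: 1093
  i=30: 531
Match at i=30, j=11: x = 30·42 + 11 = 1271.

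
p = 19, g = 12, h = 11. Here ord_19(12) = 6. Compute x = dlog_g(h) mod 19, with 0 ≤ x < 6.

2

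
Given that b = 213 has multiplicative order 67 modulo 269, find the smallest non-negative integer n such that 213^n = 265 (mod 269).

61

Baby-step giant-step with m = ceil(sqrt(67)) = 9.
Baby table (213^j mod 269 for j=0..8):
  0:1  1:213  2:177  3:41  4:125  5:263  6:67  7:14
  8:23
Giant step factor: 213^(-9) ≡ 118 (mod 269).
Scan 265·118^i mod 269 for i = 0, 1, …:
  i=0: 265   i=1: 66   i=2: 256   i=3: 80
  i=4: 25   i=5: 260   i=6: 14
Match at i=6, j=7: n = 6·9 + 7 = 61.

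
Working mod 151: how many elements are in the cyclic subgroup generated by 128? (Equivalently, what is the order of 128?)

The order of 128 must divide p − 1 = 150 = 2 · 3 · 5^2.
Divisors: 1, 2, 3, 5, 6, 10, 15, 25, 30, 50, 75, 150.
Check each in increasing order: 128^1 ≡ 128;  128^2 ≡ 76;  128^3 ≡ 64;  128^5 ≡ 32;  128^6 ≡ 19;  128^10 ≡ 118;  128^15 ≡ 1.
Smallest exponent giving 1 is 15.

15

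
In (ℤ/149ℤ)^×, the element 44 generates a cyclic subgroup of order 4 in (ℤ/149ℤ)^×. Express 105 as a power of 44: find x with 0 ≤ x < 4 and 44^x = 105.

Successive powers of 44 modulo 149:
  44^0=1  44^1=44  44^2=148  44^3=105
So 44^3 ≡ 105 (mod 149), giving x = 3.

3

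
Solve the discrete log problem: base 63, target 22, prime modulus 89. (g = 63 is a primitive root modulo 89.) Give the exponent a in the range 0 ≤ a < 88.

Baby-step giant-step with m = ceil(sqrt(88)) = 10.
Baby table (63^j mod 89 for j=0..9):
  0:1  1:63  2:53  3:46  4:50  5:35  6:69  7:75
  8:8  9:59
Giant step factor: 63^(-10) ≡ 72 (mod 89).
Scan 22·72^i mod 89 for i = 0, 1, …:
  i=0: 22   i=1: 71   i=2: 39   i=3: 49
  i=4: 57   i=5: 10   i=6: 8
Match at i=6, j=8: a = 6·10 + 8 = 68.

68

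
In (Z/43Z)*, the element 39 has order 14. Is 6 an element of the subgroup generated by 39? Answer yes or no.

no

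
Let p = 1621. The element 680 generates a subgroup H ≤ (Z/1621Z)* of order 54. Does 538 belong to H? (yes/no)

538 ∈ ⟨680⟩ iff 538^54 ≡ 1 (mod 1621), since |⟨680⟩| = 54.
538^54 mod 1621 = 1299.
Since 1299 ≠ 1, 538 does not lie in the subgroup.

no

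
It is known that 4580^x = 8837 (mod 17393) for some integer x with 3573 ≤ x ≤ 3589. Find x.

3574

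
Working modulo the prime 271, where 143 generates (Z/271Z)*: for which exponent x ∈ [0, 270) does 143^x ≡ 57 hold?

72

Baby-step giant-step with m = ceil(sqrt(270)) = 17.
Baby table (143^j mod 271 for j=0..16):
  0:1  1:143  2:124  3:117  4:200  5:145  6:139  7:94
  8:163  9:3  10:158  11:101  12:80  13:58  14:164  15:146
  16:11
Giant step factor: 143^(-17) ≡ 46 (mod 271).
Scan 57·46^i mod 271 for i = 0, 1, …:
  i=0: 57   i=1: 183   i=2: 17   i=3: 240
  i=4: 200
Match at i=4, j=4: x = 4·17 + 4 = 72.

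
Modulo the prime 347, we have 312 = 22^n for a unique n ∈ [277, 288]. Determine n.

279

Compute 22^277 mod 347 = 58, then multiply by 22 repeatedly:
  22^277=58  22^278=235  22^279=312
Found 312 at exponent 279.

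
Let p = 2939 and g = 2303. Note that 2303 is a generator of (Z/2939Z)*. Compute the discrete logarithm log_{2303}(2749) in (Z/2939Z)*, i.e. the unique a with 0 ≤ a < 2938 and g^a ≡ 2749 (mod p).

1976

Baby-step giant-step with m = ceil(sqrt(2938)) = 55.
Baby table (2303^j mod 2939 for j=0..54):
  0:1  1:2303  2:1853  3:31  4:857  5:1602  6:961  7:116
  8:2638  9:401  10:657  11:2425  12:675  13:2733  14:1700  15:352
  16:2431  17:2737  18:2095  19:1886  20:2555  21:287  22:2625  23:2791
  24:80  25:2022  26:1290  27:2480  28:963  29:1783  30:466  31:463
  32:2371  33:2690  34:2597  35:26  36:1098  37:1154  38:806  39:1709
  40:506  41:1474  42:77  43:991  44:1609  45:2387  46:1331  47:2855
  48:522  49:115  50:335  51:1487  52:626  53:1568  54:2012
Giant step factor: 2303^(-55) ≡ 957 (mod 2939).
Scan 2749·957^i mod 2939 for i = 0, 1, …:
  i=0: 2749   i=1: 388   i=2: 1002   i=3: 800
  i=4: 1460   i=5: 1195   i=6: 344   i=7: 40
  i=8: 73   i=9: 2264     …   i=34: 1620
  i=35: 1487
Match at i=35, j=51: a = 35·55 + 51 = 1976.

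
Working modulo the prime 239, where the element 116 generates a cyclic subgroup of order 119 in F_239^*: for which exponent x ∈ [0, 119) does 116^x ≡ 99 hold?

113

Baby-step giant-step with m = ceil(sqrt(119)) = 11.
Baby table (116^j mod 239 for j=0..10):
  0:1  1:116  2:72  3:226  4:165  5:20  6:169  7:6
  8:218  9:193  10:161
Giant step factor: 116^(-11) ≡ 232 (mod 239).
Scan 99·232^i mod 239 for i = 0, 1, …:
  i=0: 99   i=1: 24   i=2: 71   i=3: 220
  i=4: 133   i=5: 25   i=6: 64   i=7: 30
  i=8: 29   i=9: 36   i=10: 226
Match at i=10, j=3: x = 10·11 + 3 = 113.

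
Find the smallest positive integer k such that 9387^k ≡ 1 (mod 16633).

16632

The order of 9387 must divide p − 1 = 16632 = 2^3 · 3^3 · 7 · 11.
Divisors: 1, 2, 3, 4, 6, 7, 8, 9, 11, 12, 14, 18, 21, 22, 24, 27, 28, 33, 36, 42, 44, 54, 56, 63, 66, 72, 77, 84, 88, 99, 108, 126, 132, 154, 168, 189, 198, 216, 231, 252, 264, 297, 308, 378, 396, 462, 504, 594, 616, 693, 756, 792, 924, 1188, 1386, 1512, 1848, 2079, 2376, 2772, 4158, 5544, 8316, 16632.
Check each in increasing order: 9387^1 ≡ 9387;  9387^2 ≡ 10768;  9387^3 ≡ 475;  9387^4 ≡ 1181;  9387^6 ≡ 9396;  9387^7 ≡ 12086;  9387^8 ≡ 14222;  9387^9 ≡ 5456;  9387^11 ≡ 2452;  9387^12 ≡ 13485;  9387^14 ≡ 390;  9387^18 ≡ 11499;  9387^21 ≡ 6401;  9387^22 ≡ 7791;  9387^24 ≡ 13269;  9387^27 ≡ 15501;  9387^28 ≡ 2403;  9387^33 ≡ 8848;  9387^36 ≡ 11284;  9387^42 ≡ 5722;  9387^44 ≡ 5864;  9387^54 ≡ 683;  9387^56 ≡ 2758;  9387^63 ≡ 656;  9387^66 ≡ 12206;  9387^72 ≡ 3041;  9387^77 ≡ 6345;  9387^84 ≡ 7540;  9387^88 ≡ 6085;  9387^99 ≡ 619;  9387^108 ≡ 765;  9387^126 ≡ 14511;  9387^132 ≡ 4655;  9387^154 ≡ 7165;  9387^168 ≡ 6;  9387^189 ≡ 5140;  9387^198 ≡ 602;  9387^216 ≡ 3070;  9387^231 ≡ 3936;  9387^252 ≡ 11974;  9387^264 ≡ 12859;  9387^297 ≡ 6712;  9387^308 ≡ 7787;  9387^378 ≡ 6396;  9387^396 ≡ 13111;  9387^462 ≡ 6773;  9387^504 ≡ 216;  9387^594 ≡ 8780;  9387^616 ≡ 10084;  9387^693 ≡ 12462;  9387^756 ≡ 8269;  9387^792 ≡ 12899;  9387^924 ≡ 16348;  9387^1188 ≡ 11078;  9387^1386 ≡ 15756;  9387^1512 ≡ 14731;  9387^1848 ≡ 14693;  9387^2079 ≡ 15340;  9387^2376 ≡ 3810;  9387^2772 ≡ 4011;  9387^4158 ≡ 8549;  9387^5544 ≡ 4010;  9387^8316 ≡ 16632;  9387^16632 ≡ 1.
Smallest exponent giving 1 is 16632.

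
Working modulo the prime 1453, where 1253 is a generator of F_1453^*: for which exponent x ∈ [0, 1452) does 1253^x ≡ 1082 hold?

583

Baby-step giant-step with m = ceil(sqrt(1452)) = 39.
Baby table (1253^j mod 1453 for j=0..38):
  0:1  1:1253  2:769  3:218  4:1443  5:547  6:1028  7:726
  8:100  9:342  10:1344  11:5  12:453  13:939  14:1090  15:1403
  16:1282  17:781  18:724  19:500  20:257  21:908  22:25  23:812
  24:336  25:1091  26:1203  27:598  28:999  29:714  30:1047  31:1285
  32:181  33:125  34:1154  35:227  36:1096  37:203  38:84
Giant step factor: 1253^(-39) ≡ 875 (mod 1453).
Scan 1082·875^i mod 1453 for i = 0, 1, …:
  i=0: 1082   i=1: 847   i=2: 95   i=3: 304
  i=4: 101   i=5: 1195   i=6: 918   i=7: 1194
  i=8: 43   i=9: 1300     …   i=13: 1244
  i=14: 203
Match at i=14, j=37: x = 14·39 + 37 = 583.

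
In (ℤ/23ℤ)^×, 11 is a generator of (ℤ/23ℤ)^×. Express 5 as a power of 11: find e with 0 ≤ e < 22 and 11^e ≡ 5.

5

Successive powers of 11 modulo 23:
  11^0=1  11^1=11  11^2=6  11^3=20  11^4=13  11^5=5
So 11^5 ≡ 5 (mod 23), giving e = 5.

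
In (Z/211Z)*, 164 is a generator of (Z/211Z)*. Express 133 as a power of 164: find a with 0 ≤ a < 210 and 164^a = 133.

Baby-step giant-step with m = ceil(sqrt(210)) = 15.
Baby table (164^j mod 211 for j=0..14):
  0:1  1:164  2:99  3:200  4:95  5:177  6:121  7:10
  8:163  9:146  10:101  11:106  12:82  13:155  14:100
Giant step factor: 164^(-15) ≡ 40 (mod 211).
Scan 133·40^i mod 211 for i = 0, 1, …:
  i=0: 133   i=1: 45   i=2: 112   i=3: 49
  i=4: 61   i=5: 119   i=6: 118   i=7: 78
  i=8: 166   i=9: 99
Match at i=9, j=2: a = 9·15 + 2 = 137.

137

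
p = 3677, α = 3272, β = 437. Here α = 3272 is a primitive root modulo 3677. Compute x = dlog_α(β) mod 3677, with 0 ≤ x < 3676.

2190

Baby-step giant-step with m = ceil(sqrt(3676)) = 61.
Baby table (3272^j mod 3677 for j=0..60):
  0:1  1:3272  2:2237  3:2234  4:3449  5:415  6:1067  7:1751
  8:506  9:982  10:3083  11:1565  12:2296  13:401  14:3060  15:3526
  16:2323  17:497  18:950  19:1335  20:3521  21:671  22:343  23:811
  24:2475  25:1446  26:2690  27:2619  28:1958  29:1242  30:739  31:2219
  32:2170  33:3630  34:650  35:1494  36:1635  37:3362  38:2557  39:1329
  40:2274  41:1957  42:1647  43:2179  44:3662  45:2398  46:3215  47:3260
  48:3420  49:1129  50:2380  51:3151  52:3441  53:3655  54:1556  55:2264
  56:2330  57:1339  58:1901  59:2265  60:1925
Giant step factor: 3272^(-61) ≡ 2512 (mod 3677).
Scan 437·2512^i mod 3677 for i = 0, 1, …:
  i=0: 437   i=1: 1998   i=2: 3548   i=3: 3205
  i=4: 2007   i=5: 417   i=6: 3236   i=7: 2662
  i=8: 2158   i=9: 998     …   i=34: 2987
  i=35: 2264
Match at i=35, j=55: x = 35·61 + 55 = 2190.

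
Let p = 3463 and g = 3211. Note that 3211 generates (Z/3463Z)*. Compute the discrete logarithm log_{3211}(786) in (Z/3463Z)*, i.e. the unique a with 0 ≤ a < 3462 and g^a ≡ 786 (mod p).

Baby-step giant-step with m = ceil(sqrt(3462)) = 59.
Baby table (3211^j mod 3463 for j=0..58):
  0:1  1:3211  2:1170  3:2978  4:1015  5:482  6:3204  7:2934
  8:1714  9:947  10:303  11:3293  12:1284  13:1954  14:2801  15:600
  16:1172  17:2474  18:3355  19:2975  20:1771  21:435  22:1196  23:3352
  24:268  25:1724  26:1890  27:1614  28:1906  29:1045  30:3311  31:211
  32:2236  33:997  34:1555  35:2922  36:1275  37:759  38:2660  39:1502
  40:2426  41:1599  42:2223  43:810  44:197  45:2301  46:1932  47:1419
  48:2564  49:1453  50:922  51:3140  52:1747  53:3020  54:820  55:1140
  56:149  57:545  58:1180
Giant step factor: 3211^(-59) ≡ 1051 (mod 3463).
Scan 786·1051^i mod 3463 for i = 0, 1, …:
  i=0: 786   i=1: 1892   i=2: 730   i=3: 1907
  i=4: 2643   i=5: 467   i=6: 2534   i=7: 187
  i=8: 2609   i=9: 2826     …   i=33: 1223
  i=34: 600
Match at i=34, j=15: a = 34·59 + 15 = 2021.

2021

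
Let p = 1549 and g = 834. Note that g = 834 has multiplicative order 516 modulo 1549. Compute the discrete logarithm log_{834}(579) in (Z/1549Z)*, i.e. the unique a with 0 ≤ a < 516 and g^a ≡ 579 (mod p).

Baby-step giant-step with m = ceil(sqrt(516)) = 23.
Baby table (834^j mod 1549 for j=0..22):
  0:1  1:834  2:55  3:949  4:1476  5:1078  6:632  7:428
  8:682  9:305  10:334  11:1285  12:1331  13:970  14:402  15:684
  16:424  17:444  18:85  19:1185  20:28  21:117  22:1540
Giant step factor: 834^(-23) ≡ 862 (mod 1549).
Scan 579·862^i mod 1549 for i = 0, 1, …:
  i=0: 579   i=1: 320   i=2: 118   i=3: 1031
  i=4: 1145   i=5: 277   i=6: 228   i=7: 1362
  i=8: 1451   i=9: 719   i=10: 178   i=11: 85
Match at i=11, j=18: a = 11·23 + 18 = 271.

271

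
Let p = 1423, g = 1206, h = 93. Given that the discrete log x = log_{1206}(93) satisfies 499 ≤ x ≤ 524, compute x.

Compute 1206^499 mod 1423 = 1016, then multiply by 1206 repeatedly:
  1206^499=1016  1206^500=93
Found 93 at exponent 500.

500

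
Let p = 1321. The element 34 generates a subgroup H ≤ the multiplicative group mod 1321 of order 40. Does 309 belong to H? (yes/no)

309 ∈ ⟨34⟩ iff 309^40 ≡ 1 (mod 1321), since |⟨34⟩| = 40.
309^40 mod 1321 = 167.
Since 167 ≠ 1, 309 does not lie in the subgroup.

no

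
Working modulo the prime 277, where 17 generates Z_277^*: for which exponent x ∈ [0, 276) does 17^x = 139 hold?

87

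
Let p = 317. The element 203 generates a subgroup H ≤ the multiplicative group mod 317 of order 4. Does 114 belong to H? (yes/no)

yes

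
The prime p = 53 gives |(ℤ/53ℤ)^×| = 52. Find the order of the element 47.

13

The order of 47 must divide p − 1 = 52 = 2^2 · 13.
Divisors: 1, 2, 4, 13, 26, 52.
Check each in increasing order: 47^1 ≡ 47;  47^2 ≡ 36;  47^4 ≡ 24;  47^13 ≡ 1.
Smallest exponent giving 1 is 13.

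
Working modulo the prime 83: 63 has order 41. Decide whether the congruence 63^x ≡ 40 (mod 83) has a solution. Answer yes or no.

yes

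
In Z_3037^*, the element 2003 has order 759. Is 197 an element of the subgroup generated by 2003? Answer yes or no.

no

197 ∈ ⟨2003⟩ iff 197^759 ≡ 1 (mod 3037), since |⟨2003⟩| = 759.
197^759 mod 3037 = 281.
Since 281 ≠ 1, 197 does not lie in the subgroup.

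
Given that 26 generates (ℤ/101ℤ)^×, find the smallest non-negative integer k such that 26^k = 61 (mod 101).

Baby-step giant-step with m = ceil(sqrt(100)) = 10.
Baby table (26^j mod 101 for j=0..9):
  0:1  1:26  2:70  3:2  4:52  5:39  6:4  7:3
  8:78  9:8
Giant step factor: 26^(-10) ≡ 17 (mod 101).
Scan 61·17^i mod 101 for i = 0, 1, …:
  i=0: 61   i=1: 27   i=2: 55   i=3: 26
Match at i=3, j=1: k = 3·10 + 1 = 31.

31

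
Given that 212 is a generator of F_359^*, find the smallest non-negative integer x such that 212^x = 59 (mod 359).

57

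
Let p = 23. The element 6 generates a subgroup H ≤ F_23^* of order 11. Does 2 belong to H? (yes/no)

2 ∈ ⟨6⟩ iff 2^11 ≡ 1 (mod 23), since |⟨6⟩| = 11.
2^11 mod 23 = 1.
Since 1 = 1, 2 lies in the subgroup.

yes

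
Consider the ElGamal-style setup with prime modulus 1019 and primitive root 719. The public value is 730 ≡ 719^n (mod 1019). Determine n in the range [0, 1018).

Baby-step giant-step with m = ceil(sqrt(1018)) = 32.
Baby table (719^j mod 1019 for j=0..31):
  0:1  1:719  2:328  3:443  4:589  5:606  6:601  7:63
  8:461  9:284  10:396  11:423  12:475  13:160  14:912  15:511
  16:569  17:492  18:155  19:374  20:909  21:392  22:604  23:182
  24:426  25:594  26:125  27:203  28:240  29:349  30:257  31:344
Giant step factor: 719^(-32) ≡ 689 (mod 1019).
Scan 730·689^i mod 1019 for i = 0, 1, …:
  i=0: 730   i=1: 603   i=2: 734   i=3: 302
  i=4: 202   i=5: 594
Match at i=5, j=25: n = 5·32 + 25 = 185.

185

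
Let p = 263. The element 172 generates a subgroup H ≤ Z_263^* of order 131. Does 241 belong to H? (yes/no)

no

241 ∈ ⟨172⟩ iff 241^131 ≡ 1 (mod 263), since |⟨172⟩| = 131.
241^131 mod 263 = 262.
Since 262 ≠ 1, 241 does not lie in the subgroup.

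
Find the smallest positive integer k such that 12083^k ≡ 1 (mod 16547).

16546

The order of 12083 must divide p − 1 = 16546 = 2 · 8273.
Divisors: 1, 2, 8273, 16546.
Check each in increasing order: 12083^1 ≡ 12083;  12083^2 ≡ 4708;  12083^8273 ≡ 16546;  12083^16546 ≡ 1.
Smallest exponent giving 1 is 16546.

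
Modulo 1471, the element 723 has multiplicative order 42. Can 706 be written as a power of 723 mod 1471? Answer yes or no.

yes

706 ∈ ⟨723⟩ iff 706^42 ≡ 1 (mod 1471), since |⟨723⟩| = 42.
706^42 mod 1471 = 1.
Since 1 = 1, 706 lies in the subgroup.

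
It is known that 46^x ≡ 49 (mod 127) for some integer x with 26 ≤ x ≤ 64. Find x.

26

Compute 46^26 mod 127 = 49, then multiply by 46 repeatedly:
  46^26=49
Found 49 at exponent 26.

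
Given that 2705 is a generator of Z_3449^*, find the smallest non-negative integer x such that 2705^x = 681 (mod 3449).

Baby-step giant-step with m = ceil(sqrt(3448)) = 59.
Baby table (2705^j mod 3449 for j=0..58):
  0:1  1:2705  2:1696  3:510  4:3399  5:2710  6:1425  7:2092
  8:2500  9:2460  10:1179  11:2319  12:2613  13:1164  14:3132  15:1316
  16:412  17:433  18:2054  19:3180  20:94  21:2493  22:770  23:3103
  24:2198  25:2963  26:2888  27:55  28:468  29:157  30:458  31:699
  32:743  33:2497  34:1243  35:2989  36:789  37:2763  38:3381  39:2306
  40:1938  41:3259  42:3400  43:1966  44:3121  45:2602  46:2450  47:1721
  48:2604  49:962  50:1664  51:175  52:862  53:186  54:3025  55:1597
  56:1737  57:1047  58:506
Giant step factor: 2705^(-59) ≡ 244 (mod 3449).
Scan 681·244^i mod 3449 for i = 0, 1, …:
  i=0: 681   i=1: 612   i=2: 1021   i=3: 796
  i=4: 1080   i=5: 1396   i=6: 2622   i=7: 1703
  i=8: 1652   i=9: 3004   i=10: 1788   i=11: 1698
  i=12: 432   i=13: 1938
Match at i=13, j=40: x = 13·59 + 40 = 807.

807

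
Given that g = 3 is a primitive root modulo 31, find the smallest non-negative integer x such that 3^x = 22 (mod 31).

17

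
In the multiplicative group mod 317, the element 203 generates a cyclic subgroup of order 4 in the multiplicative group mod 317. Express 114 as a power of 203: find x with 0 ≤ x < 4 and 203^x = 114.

3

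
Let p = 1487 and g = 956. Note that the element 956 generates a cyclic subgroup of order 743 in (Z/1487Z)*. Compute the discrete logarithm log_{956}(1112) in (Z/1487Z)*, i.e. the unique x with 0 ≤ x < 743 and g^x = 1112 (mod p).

Baby-step giant-step with m = ceil(sqrt(743)) = 28.
Baby table (956^j mod 1487 for j=0..27):
  0:1  1:956  2:918  3:278  4:1082  5:927  6:1447  7:422
  8:455  9:776  10:1330  11:95  12:113  13:964  14:1131  15:187
  16:332  17:661  18:1428  19:102  20:857  21:1442  22:103  23:326
  24:873  25:381  26:1408  27:313
Giant step factor: 956^(-28) ≡ 1221 (mod 1487).
Scan 1112·1221^i mod 1487 for i = 0, 1, …:
  i=0: 1112   i=1: 121   i=2: 528   i=3: 817
  i=4: 1267   i=5: 527   i=6: 1083   i=7: 400
  i=8: 664   i=9: 329     …   i=16: 343
  i=17: 956
Match at i=17, j=1: x = 17·28 + 1 = 477.

477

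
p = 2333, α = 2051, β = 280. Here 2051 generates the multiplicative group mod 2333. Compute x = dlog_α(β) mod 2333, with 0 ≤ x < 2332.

162

Baby-step giant-step with m = ceil(sqrt(2332)) = 49.
Baby table (2051^j mod 2333 for j=0..48):
  0:1  1:2051  2:202  3:1361  4:1143  5:1961  6:2252  7:1845
  8:2302  9:1743  10:737  11:2136  12:1895  13:2200  14:178  15:1130
  16:961  17:1959  18:483  19:1441  20:1913  21:1790  22:1481  23:2298
  24:538  25:2262  26:1358  27:1989  28:1355  29:502  30:749  31:1085
  32:1986  33:2201  34:2229  35:1332  36:2322  37:769  38:111  39:1360
  40:1425  41:1759  42:891  43:702  44:341  45:1824  46:1225  47:2167
  48:152
Giant step factor: 2051^(-49) ≡ 1735 (mod 2333).
Scan 280·1735^i mod 2333 for i = 0, 1, …:
  i=0: 280   i=1: 536   i=2: 1426   i=3: 1130
Match at i=3, j=15: x = 3·49 + 15 = 162.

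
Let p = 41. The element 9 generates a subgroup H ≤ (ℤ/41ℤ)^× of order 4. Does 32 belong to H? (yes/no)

yes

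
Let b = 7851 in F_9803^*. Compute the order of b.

The order of 7851 must divide p − 1 = 9802 = 2 · 13^2 · 29.
Divisors: 1, 2, 13, 26, 29, 58, 169, 338, 377, 754, 4901, 9802.
Check each in increasing order: 7851^1 ≡ 7851;  7851^2 ≡ 6740;  7851^13 ≡ 2363;  7851^26 ≡ 5862;  7851^29 ≡ 3185;  7851^58 ≡ 7923;  7851^169 ≡ 3398;  7851^338 ≡ 8273;  7851^377 ≡ 3216;  7851^754 ≡ 491;  7851^4901 ≡ 9802;  7851^9802 ≡ 1.
Smallest exponent giving 1 is 9802.

9802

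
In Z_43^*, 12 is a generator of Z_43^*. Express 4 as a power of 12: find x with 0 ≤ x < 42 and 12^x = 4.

Successive powers of 12 modulo 43:
  12^0=1  12^1=12  12^2=15  12^3=8  12^4=10  12^5=34
  12^6=21  12^7=37  12^8=14  12^9=39  12^10=38  12^11=26
  12^12=11  12^13=3  12^14=36  12^15=2  12^16=24  12^17=30
  12^18=16  12^19=20  12^20=25  12^21=42  12^22=31  12^23=28
  12^24=35  12^25=33  12^26=9  12^27=22  12^28=6  12^29=29
  12^30=4
So 12^30 ≡ 4 (mod 43), giving x = 30.

30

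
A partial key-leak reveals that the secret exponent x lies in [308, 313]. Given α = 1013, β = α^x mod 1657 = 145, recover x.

Compute 1013^308 mod 1657 = 1083, then multiply by 1013 repeatedly:
  1013^308=1083  1013^309=145
Found 145 at exponent 309.

309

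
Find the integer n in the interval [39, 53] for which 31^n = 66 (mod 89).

Compute 31^39 mod 89 = 48, then multiply by 31 repeatedly:
  31^39=48  31^40=64  31^41=26  31^42=5  31^43=66
Found 66 at exponent 43.

43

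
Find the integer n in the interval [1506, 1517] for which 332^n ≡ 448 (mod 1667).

1513

Compute 332^1506 mod 1667 = 526, then multiply by 332 repeatedly:
  332^1506=526  332^1507=1264  332^1508=1231  332^1509=277  332^1510=279
  332^1511=943  332^1512=1347  332^1513=448
Found 448 at exponent 1513.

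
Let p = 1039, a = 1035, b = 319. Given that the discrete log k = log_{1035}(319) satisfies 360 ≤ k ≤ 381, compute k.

375

Compute 1035^360 mod 1039 = 263, then multiply by 1035 repeatedly:
  1035^360=263  1035^361=1026  1035^362=52  1035^363=831  1035^364=832
  1035^365=828  1035^366=844  1035^367=780  1035^368=1036  1035^369=12
  1035^370=991  1035^371=192  1035^372=271  1035^373=994  1035^374=180
  1035^375=319
Found 319 at exponent 375.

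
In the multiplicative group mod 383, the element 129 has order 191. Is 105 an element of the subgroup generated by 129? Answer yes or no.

no

105 ∈ ⟨129⟩ iff 105^191 ≡ 1 (mod 383), since |⟨129⟩| = 191.
105^191 mod 383 = 382.
Since 382 ≠ 1, 105 does not lie in the subgroup.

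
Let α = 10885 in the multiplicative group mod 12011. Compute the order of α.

2402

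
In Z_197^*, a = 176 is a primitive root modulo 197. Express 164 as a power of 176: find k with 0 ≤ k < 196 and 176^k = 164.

Baby-step giant-step with m = ceil(sqrt(196)) = 14.
Baby table (176^j mod 197 for j=0..13):
  0:1  1:176  2:47  3:195  4:42  5:103  6:4  7:113
  8:188  9:189  10:168  11:18  12:16  13:58
Giant step factor: 176^(-14) ≡ 93 (mod 197).
Scan 164·93^i mod 197 for i = 0, 1, …:
  i=0: 164   i=1: 83   i=2: 36   i=3: 196
  i=4: 104   i=5: 19   i=6: 191   i=7: 33
  i=8: 114   i=9: 161   i=10: 1
Match at i=10, j=0: k = 10·14 + 0 = 140.

140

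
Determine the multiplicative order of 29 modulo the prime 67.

3

The order of 29 must divide p − 1 = 66 = 2 · 3 · 11.
Divisors: 1, 2, 3, 6, 11, 22, 33, 66.
Check each in increasing order: 29^1 ≡ 29;  29^2 ≡ 37;  29^3 ≡ 1.
Smallest exponent giving 1 is 3.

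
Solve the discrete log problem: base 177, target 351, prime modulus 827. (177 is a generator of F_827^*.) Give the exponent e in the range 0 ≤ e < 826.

Baby-step giant-step with m = ceil(sqrt(826)) = 29.
Baby table (177^j mod 827 for j=0..28):
  0:1  1:177  2:730  3:198  4:312  5:642  6:335  7:578
  8:585  9:170  10:318  11:50  12:580  13:112  14:803  15:714
  16:674  17:210  18:782  19:305  20:230  21:187  22:19  23:55
  24:638  25:454  26:139  27:620  28:576
Giant step factor: 177^(-29) ≡ 648 (mod 827).
Scan 351·648^i mod 827 for i = 0, 1, …:
  i=0: 351   i=1: 23   i=2: 18   i=3: 86
  i=4: 319   i=5: 789   i=6: 186   i=7: 613
  i=8: 264   i=9: 710     …   i=25: 160
  i=26: 305
Match at i=26, j=19: e = 26·29 + 19 = 773.

773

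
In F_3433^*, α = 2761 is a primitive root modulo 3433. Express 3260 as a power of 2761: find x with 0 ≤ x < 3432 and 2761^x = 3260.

417

Baby-step giant-step with m = ceil(sqrt(3432)) = 59.
Baby table (2761^j mod 3433 for j=0..58):
  0:1  1:2761  2:1861  3:2453  4:2857  5:2576  6:2593  7:1468
  8:2208  9:2713  10:3220  11:2383  12:1835  13:2760  14:2533  15:592
  16:404  17:3152  18:17  19:2308  20:740  21:505  22:507  23:2596
  24:2885  25:925  26:3206  27:1492  28:3245  29:2748  30:298  31:2291
  32:1865  33:3198  34:2  35:2089  36:289  37:1473  38:2281  39:1719
  40:1753  41:2936  42:983  43:1993  44:3007  45:1333  46:237  47:2087
  48:1633  49:1184  50:808  51:2871  52:34  53:1183  54:1480  55:1010
  56:1014  57:1759  58:2337
Giant step factor: 2761^(-59) ≡ 3253 (mod 3433).
Scan 3260·3253^i mod 3433 for i = 0, 1, …:
  i=0: 3260   i=1: 243   i=2: 889   i=3: 1331
  i=4: 730   i=5: 2487   i=6: 2063   i=7: 2857
Match at i=7, j=4: x = 7·59 + 4 = 417.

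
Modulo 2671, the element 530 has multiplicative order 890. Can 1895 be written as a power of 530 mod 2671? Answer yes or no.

yes

1895 ∈ ⟨530⟩ iff 1895^890 ≡ 1 (mod 2671), since |⟨530⟩| = 890.
1895^890 mod 2671 = 1.
Since 1 = 1, 1895 lies in the subgroup.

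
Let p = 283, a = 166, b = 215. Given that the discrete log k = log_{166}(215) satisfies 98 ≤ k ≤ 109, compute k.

104

Compute 166^98 mod 283 = 257, then multiply by 166 repeatedly:
  166^98=257  166^99=212  166^100=100  166^101=186  166^102=29
  166^103=3  166^104=215
Found 215 at exponent 104.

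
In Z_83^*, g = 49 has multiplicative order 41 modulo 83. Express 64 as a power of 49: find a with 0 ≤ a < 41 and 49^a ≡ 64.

26

Baby-step giant-step with m = ceil(sqrt(41)) = 7.
Baby table (49^j mod 83 for j=0..6):
  0:1  1:49  2:77  3:38  4:36  5:21  6:33
Giant step factor: 49^(-7) ≡ 27 (mod 83).
Scan 64·27^i mod 83 for i = 0, 1, …:
  i=0: 64   i=1: 68   i=2: 10   i=3: 21
Match at i=3, j=5: a = 3·7 + 5 = 26.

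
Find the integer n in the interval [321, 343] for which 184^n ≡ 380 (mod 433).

334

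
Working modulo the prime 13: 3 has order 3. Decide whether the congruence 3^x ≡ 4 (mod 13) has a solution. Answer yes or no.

no

4 ∈ ⟨3⟩ iff 4^3 ≡ 1 (mod 13), since |⟨3⟩| = 3.
4^3 mod 13 = 12.
Since 12 ≠ 1, 4 does not lie in the subgroup.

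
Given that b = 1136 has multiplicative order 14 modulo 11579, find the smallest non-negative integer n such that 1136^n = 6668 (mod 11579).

Successive powers of 1136 modulo 11579:
  1136^0=1  1136^1=1136  1136^2=5227  1136^3=9424  1136^4=6668
So 1136^4 ≡ 6668 (mod 11579), giving n = 4.

4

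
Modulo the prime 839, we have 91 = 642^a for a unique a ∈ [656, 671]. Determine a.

657

Compute 642^656 mod 839 = 221, then multiply by 642 repeatedly:
  642^656=221  642^657=91
Found 91 at exponent 657.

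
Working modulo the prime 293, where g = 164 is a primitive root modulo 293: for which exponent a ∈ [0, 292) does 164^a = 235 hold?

Baby-step giant-step with m = ceil(sqrt(292)) = 18.
Baby table (164^j mod 293 for j=0..17):
  0:1  1:164  2:233  3:122  4:84  5:5  6:234  7:286
  8:24  9:127  10:25  11:291  12:258  13:120  14:49  15:125
  16:283  17:118
Giant step factor: 164^(-18) ≡ 21 (mod 293).
Scan 235·21^i mod 293 for i = 0, 1, …:
  i=0: 235   i=1: 247   i=2: 206   i=3: 224
  i=4: 16   i=5: 43   i=6: 24
Match at i=6, j=8: a = 6·18 + 8 = 116.

116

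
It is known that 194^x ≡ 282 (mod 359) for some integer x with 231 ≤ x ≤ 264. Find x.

Compute 194^231 mod 359 = 28, then multiply by 194 repeatedly:
  194^231=28  194^232=47  194^233=143  194^234=99  194^235=179
  194^236=262  194^237=209  194^238=338  194^239=234  194^240=162
  194^241=195  194^242=135  194^243=342  194^244=292  194^245=285
  194^246=4  194^247=58  194^248=123  194^249=168  194^250=282
Found 282 at exponent 250.

250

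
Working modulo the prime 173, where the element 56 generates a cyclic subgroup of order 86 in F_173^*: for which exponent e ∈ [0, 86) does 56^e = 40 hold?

25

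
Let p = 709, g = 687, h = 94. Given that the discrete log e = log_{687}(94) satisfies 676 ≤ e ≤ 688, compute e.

683

Compute 687^676 mod 709 = 606, then multiply by 687 repeatedly:
  687^676=606  687^677=139  687^678=487  687^679=630  687^680=320
  687^681=50  687^682=318  687^683=94
Found 94 at exponent 683.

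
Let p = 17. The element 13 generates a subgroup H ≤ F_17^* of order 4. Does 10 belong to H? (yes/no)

no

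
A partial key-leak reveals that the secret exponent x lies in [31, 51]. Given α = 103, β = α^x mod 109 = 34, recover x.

42

Compute 103^31 mod 109 = 69, then multiply by 103 repeatedly:
  103^31=69  103^32=22  103^33=86  103^34=29  103^35=44
  103^36=63  103^37=58  103^38=88  103^39=17  103^40=7
  103^41=67  103^42=34
Found 34 at exponent 42.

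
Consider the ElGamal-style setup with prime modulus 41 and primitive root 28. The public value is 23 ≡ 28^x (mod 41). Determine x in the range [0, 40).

Successive powers of 28 modulo 41:
  28^0=1  28^1=28  28^2=5  28^3=17  28^4=25  28^5=3
  28^6=2  28^7=15  28^8=10  28^9=34  28^10=9  28^11=6
  28^12=4  28^13=30  28^14=20  28^15=27  28^16=18  28^17=12
  28^18=8  28^19=19  28^20=40  28^21=13  28^22=36  28^23=24
  28^24=16  28^25=38  28^26=39  28^27=26  28^28=31  28^29=7
  28^30=32  28^31=35  28^32=37  28^33=11  28^34=21  28^35=14
  28^36=23
So 28^36 ≡ 23 (mod 41), giving x = 36.

36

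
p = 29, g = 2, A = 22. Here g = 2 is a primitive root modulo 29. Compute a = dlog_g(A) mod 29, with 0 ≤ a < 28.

Successive powers of 2 modulo 29:
  2^0=1  2^1=2  2^2=4  2^3=8  2^4=16  2^5=3
  2^6=6  2^7=12  2^8=24  2^9=19  2^10=9  2^11=18
  2^12=7  2^13=14  2^14=28  2^15=27  2^16=25  2^17=21
  2^18=13  2^19=26  2^20=23  2^21=17  2^22=5  2^23=10
  2^24=20  2^25=11  2^26=22
So 2^26 ≡ 22 (mod 29), giving a = 26.

26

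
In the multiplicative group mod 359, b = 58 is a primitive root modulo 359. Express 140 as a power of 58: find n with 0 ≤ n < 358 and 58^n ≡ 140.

159

Baby-step giant-step with m = ceil(sqrt(358)) = 19.
Baby table (58^j mod 359 for j=0..18):
  0:1  1:58  2:133  3:175  4:98  5:299  6:110  7:277
  8:270  9:223  10:10  11:221  12:253  13:314  14:262  15:118
  16:23  17:257  18:187
Giant step factor: 58^(-19) ≡ 137 (mod 359).
Scan 140·137^i mod 359 for i = 0, 1, …:
  i=0: 140   i=1: 153   i=2: 139   i=3: 16
  i=4: 38   i=5: 180   i=6: 248   i=7: 230
  i=8: 277
Match at i=8, j=7: n = 8·19 + 7 = 159.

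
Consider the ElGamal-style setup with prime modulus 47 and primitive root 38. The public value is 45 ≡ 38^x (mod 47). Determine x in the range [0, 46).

43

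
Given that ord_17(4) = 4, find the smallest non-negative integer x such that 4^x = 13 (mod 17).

3

Successive powers of 4 modulo 17:
  4^0=1  4^1=4  4^2=16  4^3=13
So 4^3 ≡ 13 (mod 17), giving x = 3.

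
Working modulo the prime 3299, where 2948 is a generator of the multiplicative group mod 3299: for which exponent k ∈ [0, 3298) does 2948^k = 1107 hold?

Baby-step giant-step with m = ceil(sqrt(3298)) = 58.
Baby table (2948^j mod 3299 for j=0..57):
  0:1  1:2948  2:1138  3:3040  4:1836  5:2168  6:1101  7:2831
  8:2617  9:1854  10:2448  11:1791  12:1468  13:2675  14:1290  15:2472
  16:3264  17:2388  18:3057  19:2467  20:1720  21:3296  22:1053  23:3184
  24:777  25:1090  26:94  27:3295  28:1404  29:2046  30:1036  31:2553
  32:1225  33:2194  34:1872  35:2728  36:2481  37:105  38:2733  39:726
  40:2496  41:1438  42:9  43:140  44:345  45:968  46:29  47:3017
  48:12  49:2386  50:460  51:191  52:2238  53:2923  54:16  55:982
  56:1713  57:2454
Giant step factor: 2948^(-58) ≡ 775 (mod 3299).
Scan 1107·775^i mod 3299 for i = 0, 1, …:
  i=0: 1107   i=1: 185   i=2: 1518   i=3: 2006
  i=4: 821   i=5: 2867   i=6: 1698   i=7: 2948
Match at i=7, j=1: k = 7·58 + 1 = 407.

407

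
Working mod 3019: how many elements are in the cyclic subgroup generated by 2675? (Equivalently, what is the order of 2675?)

The order of 2675 must divide p − 1 = 3018 = 2 · 3 · 503.
Divisors: 1, 2, 3, 6, 503, 1006, 1509, 3018.
Check each in increasing order: 2675^1 ≡ 2675;  2675^2 ≡ 595;  2675^3 ≡ 612;  2675^6 ≡ 188;  2675^503 ≡ 240;  2675^1006 ≡ 239;  2675^1509 ≡ 3018;  2675^3018 ≡ 1.
Smallest exponent giving 1 is 3018.

3018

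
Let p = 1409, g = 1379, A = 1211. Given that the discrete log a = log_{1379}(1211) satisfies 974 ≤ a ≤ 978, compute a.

974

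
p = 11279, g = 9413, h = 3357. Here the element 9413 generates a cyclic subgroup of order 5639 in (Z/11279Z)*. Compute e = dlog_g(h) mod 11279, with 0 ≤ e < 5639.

Baby-step giant-step with m = ceil(sqrt(5639)) = 76.
Baby table (9413^j mod 11279 for j=0..75):
  0:1  1:9413  2:8024  3:5728  4:4044  5:10826  6:10652  7:8245
  8:10665  9:6545  10:2187  11:2056  12:9643  13:7446  14:1492  15:1841
  16:4789  17:7973  18:10662  19:864  20:673  21:7430  22:8790  23:8805
  24:3373  25:10943  26:6631  27:10896  28:4101  29:5975  30:5581  31:7650
  32:4314  33:3282  34:285  35:9582  36:8482  37:8304  38:2082  39:6243
  40:1769  41:3793  42:5474  43:4290  44:2950  45:10731  46:7458  47:1658
  48:7897  49:5851  50:106  51:5226  52:4619  53:9381  54:62  55:8377
  56:1212  57:5487  58:2590  59:5751  60:6242  61:3635  62:7048  63:11025
  64:246  65:3403  66:79  67:10492  68:2272  69:1352  70:3664  71:9329
  72:6862  73:8452  74:7889  75:9500
Giant step factor: 9413^(-76) ≡ 4643 (mod 11279).
Scan 3357·4643^i mod 11279 for i = 0, 1, …:
  i=0: 3357   i=1: 10252   i=2: 2656   i=3: 3861
  i=4: 4292   i=5: 9042   i=6: 1568   i=7: 5269
  i=8: 11095   i=9: 2892     …   i=18: 3580
  i=19: 7973
Match at i=19, j=17: e = 19·76 + 17 = 1461.

1461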